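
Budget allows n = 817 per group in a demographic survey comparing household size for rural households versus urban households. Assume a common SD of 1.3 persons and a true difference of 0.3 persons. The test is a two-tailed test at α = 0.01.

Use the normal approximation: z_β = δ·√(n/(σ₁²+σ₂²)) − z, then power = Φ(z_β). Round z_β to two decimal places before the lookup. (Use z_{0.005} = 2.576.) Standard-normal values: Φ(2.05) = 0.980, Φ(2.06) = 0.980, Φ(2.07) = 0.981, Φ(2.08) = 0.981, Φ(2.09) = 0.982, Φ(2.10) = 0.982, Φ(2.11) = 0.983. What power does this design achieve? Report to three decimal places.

Power ≈ 0.982

z_β = δ·√(n/(σ₁²+σ₂²)) − z_{α/2}
    = 0.3 · √(817/3.38) − 2.576
    = 0.3 · 15.54722 − 2.576
    = 4.6642 − 2.576 = 2.0882 → 2.09
Power = Φ(2.09) = 0.982.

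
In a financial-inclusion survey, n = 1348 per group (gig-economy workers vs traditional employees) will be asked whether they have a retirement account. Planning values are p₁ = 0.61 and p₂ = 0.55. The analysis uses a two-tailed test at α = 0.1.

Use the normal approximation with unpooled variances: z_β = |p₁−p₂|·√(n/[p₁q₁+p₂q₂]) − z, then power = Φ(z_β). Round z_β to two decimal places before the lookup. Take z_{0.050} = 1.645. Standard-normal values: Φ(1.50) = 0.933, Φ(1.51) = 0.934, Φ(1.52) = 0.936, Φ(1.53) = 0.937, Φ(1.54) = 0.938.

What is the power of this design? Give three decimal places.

Power ≈ 0.936

z_β = |p₁−p₂|·√(n/[p₁q₁+p₂q₂]) − z_{α/2}
    = 0.06 · √(1348/0.4854) − 1.645
    = 0.06 · 52.6981 − 1.645
    = 3.1619 − 1.645 = 1.5169 → 1.52
Power = Φ(1.52) = 0.936.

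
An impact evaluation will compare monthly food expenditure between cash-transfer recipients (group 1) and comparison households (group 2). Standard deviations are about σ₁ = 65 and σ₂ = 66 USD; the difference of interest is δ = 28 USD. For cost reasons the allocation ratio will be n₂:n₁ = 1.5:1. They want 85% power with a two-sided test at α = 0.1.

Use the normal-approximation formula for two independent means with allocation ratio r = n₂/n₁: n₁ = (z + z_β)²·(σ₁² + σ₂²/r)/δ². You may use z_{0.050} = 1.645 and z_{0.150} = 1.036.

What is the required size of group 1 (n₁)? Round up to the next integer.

n₁ = (z_{α/2} + z_β)² · (σ₁² + σ₂²/r) / δ²
   = (1.645 + 1.036)² · (65² + 66²/1.5) / 28²
   = 7.1878 · (4225 + 2904) / 784
   = 7.1878 · 7129 / 784
   = 65.36
Round up → n₁ = 66; n₂ = r·n₁ = 1.5 × 66 = 99.

n₁ = 66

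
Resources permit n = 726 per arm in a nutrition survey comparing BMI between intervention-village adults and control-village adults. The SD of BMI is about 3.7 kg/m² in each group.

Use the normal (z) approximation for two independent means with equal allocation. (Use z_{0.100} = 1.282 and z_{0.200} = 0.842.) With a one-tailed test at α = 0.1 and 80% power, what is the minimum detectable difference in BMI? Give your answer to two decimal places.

Minimum detectable difference ≈ 0.41 kg/m²

δ = (z_α + z_β) · √((σ₁²+σ₂²)/n)
  = (1.282 + 0.842) · √(27.38/726)
  = 2.124 · √0.03771
  = 2.124 · 0.1942
  = 0.4125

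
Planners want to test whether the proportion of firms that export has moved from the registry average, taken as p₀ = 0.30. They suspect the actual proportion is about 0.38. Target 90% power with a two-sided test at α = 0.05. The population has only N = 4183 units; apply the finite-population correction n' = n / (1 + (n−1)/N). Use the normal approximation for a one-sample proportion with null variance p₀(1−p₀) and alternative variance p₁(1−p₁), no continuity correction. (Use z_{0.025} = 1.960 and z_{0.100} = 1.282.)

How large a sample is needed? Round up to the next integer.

n = [z_{α/2}·√(p₀q₀) + z_β·√(p₁q₁)]² / (p₁ − p₀)²
  = [1.960·√(0.30·0.70) + 1.282·√(0.38·0.62)]² / (0.08)²
  = [1.960·0.4583 + 1.282·0.4854]² / 0.0064
  = [1.5205]² / 0.0064
  = 361.21
Finite-population correction (N = 4183): 361.21 / (1 + (361.21 − 1)/4183) = 332.57.
Round up → n = 333.

n = 333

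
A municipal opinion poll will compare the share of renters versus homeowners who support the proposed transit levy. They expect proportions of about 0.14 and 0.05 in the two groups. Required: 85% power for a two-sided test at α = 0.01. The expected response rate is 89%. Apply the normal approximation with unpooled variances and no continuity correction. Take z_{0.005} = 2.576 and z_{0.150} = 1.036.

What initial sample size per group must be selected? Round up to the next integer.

n = 304 per group

n = (z_{α/2} + z_β)² · [p₁(1−p₁) + p₂(1−p₂)] / (p₁ − p₂)²
  = (2.576 + 1.036)² · (0.14·0.86 + 0.05·0.95) / (0.09)²
  = (3.612)² · (0.1204 + 0.0475) / 0.0081
  = 13.0465 · 0.1679 / 0.0081
  = 270.43
Adjust for 89% response: 270.43 / 0.89 = 303.86.
Round up → n = 304 per group.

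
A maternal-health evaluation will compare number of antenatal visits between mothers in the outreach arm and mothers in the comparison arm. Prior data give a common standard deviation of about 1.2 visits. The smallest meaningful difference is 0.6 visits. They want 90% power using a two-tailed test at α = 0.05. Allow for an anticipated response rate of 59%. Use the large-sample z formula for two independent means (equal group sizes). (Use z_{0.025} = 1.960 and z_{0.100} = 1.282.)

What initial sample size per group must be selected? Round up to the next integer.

n = 143 per group

n = (z_{α/2} + z_β)² · (σ₁² + σ₂²) / δ²
  = (1.960 + 1.282)² · (2·1.2² = 2.88) / 0.6²
  = 10.5106 · 2.88 / 0.36
  = 84.08
Adjust for 59% response: 84.08 / 0.59 = 142.52.
Round up → n = 143 per group.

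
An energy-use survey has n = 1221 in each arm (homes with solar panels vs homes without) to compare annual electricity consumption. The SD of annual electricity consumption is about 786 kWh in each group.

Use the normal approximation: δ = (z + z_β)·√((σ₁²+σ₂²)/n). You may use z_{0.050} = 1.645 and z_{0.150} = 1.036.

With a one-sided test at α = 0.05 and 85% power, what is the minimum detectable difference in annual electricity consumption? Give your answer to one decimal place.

δ = (z_α + z_β) · √((σ₁²+σ₂²)/n)
  = (1.645 + 1.036) · √(1235592/1221)
  = 2.681 · √1012.0
  = 2.681 · 31.8112
  = 85.2858

Minimum detectable difference ≈ 85.3 kWh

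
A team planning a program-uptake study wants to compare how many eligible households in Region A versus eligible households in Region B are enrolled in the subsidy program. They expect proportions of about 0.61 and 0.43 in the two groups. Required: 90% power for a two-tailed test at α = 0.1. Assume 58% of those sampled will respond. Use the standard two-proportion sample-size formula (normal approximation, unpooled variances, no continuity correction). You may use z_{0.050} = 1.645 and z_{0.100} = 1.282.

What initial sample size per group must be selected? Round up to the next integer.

n = (z_{α/2} + z_β)² · [p₁(1−p₁) + p₂(1−p₂)] / (p₁ − p₂)²
  = (1.645 + 1.282)² · (0.61·0.39 + 0.43·0.57) / (0.18)²
  = (2.927)² · (0.2379 + 0.2451) / 0.0324
  = 8.5673 · 0.4830 / 0.0324
  = 127.72
Adjust for 58% response: 127.72 / 0.58 = 220.20.
Round up → n = 221 per group.

n = 221 per group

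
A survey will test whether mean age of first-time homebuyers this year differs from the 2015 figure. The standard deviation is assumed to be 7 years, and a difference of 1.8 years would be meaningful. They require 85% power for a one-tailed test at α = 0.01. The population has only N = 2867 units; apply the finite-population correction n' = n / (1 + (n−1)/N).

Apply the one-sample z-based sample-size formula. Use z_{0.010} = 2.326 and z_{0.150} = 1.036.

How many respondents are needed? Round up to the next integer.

n = (z_α + z_β)² · σ² / δ²
  = (2.326 + 1.036)² · 7² / 1.8²
  = 11.3030 · 49 / 3.24
  = 170.94
Finite-population correction (N = 2867): 170.94 / (1 + (170.94 − 1)/2867) = 161.38.
Round up → n = 162.

n = 162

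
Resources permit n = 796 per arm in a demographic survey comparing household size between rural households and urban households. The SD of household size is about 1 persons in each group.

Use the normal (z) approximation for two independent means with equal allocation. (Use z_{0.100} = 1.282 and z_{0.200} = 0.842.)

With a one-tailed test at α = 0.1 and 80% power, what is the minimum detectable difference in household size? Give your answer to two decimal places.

Minimum detectable difference ≈ 0.11 persons

δ = (z_α + z_β) · √((σ₁²+σ₂²)/n)
  = (1.282 + 0.842) · √(2/796)
  = 2.124 · √0.00251
  = 2.124 · 0.0501
  = 0.1065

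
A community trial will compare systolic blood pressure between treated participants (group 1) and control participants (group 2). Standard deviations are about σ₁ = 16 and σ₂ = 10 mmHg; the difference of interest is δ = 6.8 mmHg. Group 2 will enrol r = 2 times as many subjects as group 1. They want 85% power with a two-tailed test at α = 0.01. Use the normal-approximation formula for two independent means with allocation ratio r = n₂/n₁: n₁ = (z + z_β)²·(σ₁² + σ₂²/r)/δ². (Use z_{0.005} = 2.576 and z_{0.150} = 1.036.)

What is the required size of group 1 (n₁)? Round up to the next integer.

n₁ = 87

n₁ = (z_{α/2} + z_β)² · (σ₁² + σ₂²/r) / δ²
   = (2.576 + 1.036)² · (16² + 10²/2) / 6.8²
   = 13.0465 · (256 + 50) / 46.24
   = 13.0465 · 306 / 46.24
   = 86.34
Round up → n₁ = 87; n₂ = r·n₁ = 2 × 87 = 174.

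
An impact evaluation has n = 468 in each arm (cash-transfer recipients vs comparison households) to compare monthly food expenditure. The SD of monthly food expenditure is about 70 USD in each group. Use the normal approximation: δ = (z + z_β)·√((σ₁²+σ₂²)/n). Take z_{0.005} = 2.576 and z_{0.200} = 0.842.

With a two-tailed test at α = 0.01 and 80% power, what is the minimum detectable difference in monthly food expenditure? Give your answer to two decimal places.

Minimum detectable difference ≈ 15.64 USD

δ = (z_{α/2} + z_β) · √((σ₁²+σ₂²)/n)
  = (2.576 + 0.842) · √(9800/468)
  = 3.418 · √20.9402
  = 3.418 · 4.5760
  = 15.6409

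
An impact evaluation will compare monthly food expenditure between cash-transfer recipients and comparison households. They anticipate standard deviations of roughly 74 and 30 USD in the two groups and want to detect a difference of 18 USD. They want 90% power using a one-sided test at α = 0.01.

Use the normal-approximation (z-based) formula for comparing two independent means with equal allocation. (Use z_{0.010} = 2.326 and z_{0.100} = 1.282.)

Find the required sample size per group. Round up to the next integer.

n = 257 per group

n = (z_α + z_β)² · (σ₁² + σ₂²) / δ²
  = (2.326 + 1.282)² · (74² + 30² = 6376) / 18²
  = 13.0177 · 6376 / 324
  = 256.17
Round up → n = 257 per group.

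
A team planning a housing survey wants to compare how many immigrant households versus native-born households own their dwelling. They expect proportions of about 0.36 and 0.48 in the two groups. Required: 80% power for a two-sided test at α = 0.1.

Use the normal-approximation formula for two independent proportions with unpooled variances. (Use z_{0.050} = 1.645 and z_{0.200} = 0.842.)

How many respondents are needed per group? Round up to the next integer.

n = 207 per group

n = (z_{α/2} + z_β)² · [p₁(1−p₁) + p₂(1−p₂)] / (p₁ − p₂)²
  = (1.645 + 0.842)² · (0.36·0.64 + 0.48·0.52) / (-0.12)²
  = (2.487)² · (0.2304 + 0.2496) / 0.0144
  = 6.1852 · 0.4800 / 0.0144
  = 206.17
Round up → n = 207 per group.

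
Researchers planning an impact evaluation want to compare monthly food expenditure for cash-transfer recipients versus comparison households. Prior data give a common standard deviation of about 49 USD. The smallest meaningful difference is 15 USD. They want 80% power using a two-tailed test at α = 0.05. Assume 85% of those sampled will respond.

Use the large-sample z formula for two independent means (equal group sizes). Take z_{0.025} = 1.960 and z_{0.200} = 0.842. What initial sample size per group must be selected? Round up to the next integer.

n = 198 per group

n = (z_{α/2} + z_β)² · (σ₁² + σ₂²) / δ²
  = (1.960 + 0.842)² · (2·49² = 4802) / 15²
  = 7.8512 · 4802 / 225
  = 167.56
Adjust for 85% response: 167.56 / 0.85 = 197.13.
Round up → n = 198 per group.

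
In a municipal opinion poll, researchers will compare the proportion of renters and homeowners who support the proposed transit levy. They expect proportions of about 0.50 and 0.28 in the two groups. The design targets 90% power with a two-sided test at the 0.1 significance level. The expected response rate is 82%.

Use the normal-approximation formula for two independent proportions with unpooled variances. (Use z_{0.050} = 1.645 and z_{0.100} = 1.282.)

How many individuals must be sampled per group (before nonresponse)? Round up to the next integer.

n = (z_{α/2} + z_β)² · [p₁(1−p₁) + p₂(1−p₂)] / (p₁ − p₂)²
  = (1.645 + 1.282)² · (0.50·0.50 + 0.28·0.72) / (0.22)²
  = (2.927)² · (0.2500 + 0.2016) / 0.0484
  = 8.5673 · 0.4516 / 0.0484
  = 79.94
Adjust for 82% response: 79.94 / 0.82 = 97.49.
Round up → n = 98 per group.

n = 98 per group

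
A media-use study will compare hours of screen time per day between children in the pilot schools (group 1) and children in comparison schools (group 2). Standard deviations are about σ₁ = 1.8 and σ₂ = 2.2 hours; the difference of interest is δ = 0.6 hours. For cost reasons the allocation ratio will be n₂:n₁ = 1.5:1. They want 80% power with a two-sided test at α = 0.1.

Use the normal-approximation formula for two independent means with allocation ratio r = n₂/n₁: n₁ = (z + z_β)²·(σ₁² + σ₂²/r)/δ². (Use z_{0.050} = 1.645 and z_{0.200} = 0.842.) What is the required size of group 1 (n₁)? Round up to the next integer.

n₁ = 112

n₁ = (z_{α/2} + z_β)² · (σ₁² + σ₂²/r) / δ²
   = (1.645 + 0.842)² · (1.8² + 2.2²/1.5) / 0.6²
   = 6.1852 · (3.24 + 3.2267) / 0.36
   = 6.1852 · 6.4667 / 0.36
   = 111.10
Round up → n₁ = 112; n₂ = r·n₁ = 1.5 × 112 = 168.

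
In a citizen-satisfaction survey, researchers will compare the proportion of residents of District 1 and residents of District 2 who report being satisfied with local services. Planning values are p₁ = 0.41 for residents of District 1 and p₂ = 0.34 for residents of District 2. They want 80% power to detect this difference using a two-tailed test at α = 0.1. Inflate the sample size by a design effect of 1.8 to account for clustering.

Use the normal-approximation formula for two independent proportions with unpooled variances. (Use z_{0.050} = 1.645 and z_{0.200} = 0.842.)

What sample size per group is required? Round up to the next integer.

n = (z_{α/2} + z_β)² · [p₁(1−p₁) + p₂(1−p₂)] / (p₁ − p₂)²
  = (1.645 + 0.842)² · (0.41·0.59 + 0.34·0.66) / (0.07)²
  = (2.487)² · (0.2419 + 0.2244) / 0.0049
  = 6.1852 · 0.4663 / 0.0049
  = 588.60
Design effect: 1.8 × 588.60 = 1059.48.
Round up → n = 1060 per group.

n = 1060 per group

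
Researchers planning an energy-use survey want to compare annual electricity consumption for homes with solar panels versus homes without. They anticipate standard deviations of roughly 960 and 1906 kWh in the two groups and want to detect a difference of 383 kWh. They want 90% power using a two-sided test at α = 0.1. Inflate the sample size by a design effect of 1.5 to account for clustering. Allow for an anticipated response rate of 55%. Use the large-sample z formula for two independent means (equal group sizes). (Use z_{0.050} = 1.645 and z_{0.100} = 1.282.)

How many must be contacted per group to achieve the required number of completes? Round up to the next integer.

n = (z_{α/2} + z_β)² · (σ₁² + σ₂²) / δ²
  = (1.645 + 1.282)² · (960² + 1906² = 4554436) / 383²
  = 8.5673 · 4554436 / 146689
  = 266.00
Design effect: 1.5 × 266.00 = 399.00.
Adjust for 55% response: 399.00 / 0.55 = 725.46.
Round up → n = 726 per group.

n = 726 per group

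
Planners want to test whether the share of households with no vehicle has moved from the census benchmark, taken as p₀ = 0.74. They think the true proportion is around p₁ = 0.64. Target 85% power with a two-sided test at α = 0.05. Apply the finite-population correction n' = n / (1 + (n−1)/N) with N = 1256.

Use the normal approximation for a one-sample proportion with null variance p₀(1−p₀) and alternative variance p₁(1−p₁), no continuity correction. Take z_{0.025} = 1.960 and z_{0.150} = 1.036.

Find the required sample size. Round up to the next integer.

n = 161

n = [z_{α/2}·√(p₀q₀) + z_β·√(p₁q₁)]² / (p₁ − p₀)²
  = [1.960·√(0.74·0.26) + 1.036·√(0.64·0.36)]² / (-0.10)²
  = [1.960·0.4386 + 1.036·0.4800]² / 0.0100
  = [1.3570]² / 0.0100
  = 184.15
Finite-population correction (N = 1256): 184.15 / (1 + (184.15 − 1)/1256) = 160.71.
Round up → n = 161.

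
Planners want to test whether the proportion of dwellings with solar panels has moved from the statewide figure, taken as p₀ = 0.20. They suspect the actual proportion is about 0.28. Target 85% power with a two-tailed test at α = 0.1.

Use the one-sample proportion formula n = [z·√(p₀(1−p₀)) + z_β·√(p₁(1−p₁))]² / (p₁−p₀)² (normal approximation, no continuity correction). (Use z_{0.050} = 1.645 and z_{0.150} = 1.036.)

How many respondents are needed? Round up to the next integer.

n = 198

n = [z_{α/2}·√(p₀q₀) + z_β·√(p₁q₁)]² / (p₁ − p₀)²
  = [1.645·√(0.20·0.80) + 1.036·√(0.28·0.72)]² / (0.08)²
  = [1.645·0.4000 + 1.036·0.4490]² / 0.0064
  = [1.1232]² / 0.0064
  = 197.11
Round up → n = 198.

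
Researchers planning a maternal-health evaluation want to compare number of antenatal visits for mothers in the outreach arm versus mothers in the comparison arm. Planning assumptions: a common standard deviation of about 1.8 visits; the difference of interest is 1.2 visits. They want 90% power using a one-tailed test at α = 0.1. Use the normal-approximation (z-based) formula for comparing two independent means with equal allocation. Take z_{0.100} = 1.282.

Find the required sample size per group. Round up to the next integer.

n = (z_α + z_β)² · (σ₁² + σ₂²) / δ²
  = (1.282 + 1.282)² · (2·1.8² = 6.48) / 1.2²
  = 6.5741 · 6.48 / 1.44
  = 29.58
Round up → n = 30 per group.

n = 30 per group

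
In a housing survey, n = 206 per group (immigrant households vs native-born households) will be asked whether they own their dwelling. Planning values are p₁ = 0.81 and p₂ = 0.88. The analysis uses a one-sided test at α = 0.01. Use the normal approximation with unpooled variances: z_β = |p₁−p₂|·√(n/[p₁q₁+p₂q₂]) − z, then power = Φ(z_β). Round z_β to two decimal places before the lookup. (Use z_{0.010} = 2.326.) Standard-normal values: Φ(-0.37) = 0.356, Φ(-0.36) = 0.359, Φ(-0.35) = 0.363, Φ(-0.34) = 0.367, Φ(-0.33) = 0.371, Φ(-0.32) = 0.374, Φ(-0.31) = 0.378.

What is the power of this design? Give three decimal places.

z_β = |p₁−p₂|·√(n/[p₁q₁+p₂q₂]) − z_α
    = 0.07 · √(206/0.2595) − 2.326
    = 0.07 · 28.1751 − 2.326
    = 1.9723 − 2.326 = -0.3537 → -0.35
Power = Φ(-0.35) = 0.363.

Power ≈ 0.363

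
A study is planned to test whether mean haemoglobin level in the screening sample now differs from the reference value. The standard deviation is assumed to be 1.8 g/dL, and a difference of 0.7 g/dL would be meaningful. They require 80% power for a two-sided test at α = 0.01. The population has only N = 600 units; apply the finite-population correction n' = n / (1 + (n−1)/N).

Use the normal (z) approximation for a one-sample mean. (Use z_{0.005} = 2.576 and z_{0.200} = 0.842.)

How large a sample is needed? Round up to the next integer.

n = (z_{α/2} + z_β)² · σ² / δ²
  = (2.576 + 0.842)² · 1.8² / 0.7²
  = 11.6827 · 3.24 / 0.49
  = 77.25
Finite-population correction (N = 600): 77.25 / (1 + (77.25 − 1)/600) = 68.54.
Round up → n = 69.

n = 69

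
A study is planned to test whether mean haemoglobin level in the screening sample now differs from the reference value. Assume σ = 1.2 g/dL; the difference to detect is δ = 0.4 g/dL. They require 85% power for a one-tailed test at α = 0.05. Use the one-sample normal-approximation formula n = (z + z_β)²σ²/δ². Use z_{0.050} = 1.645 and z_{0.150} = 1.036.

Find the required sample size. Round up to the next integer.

n = (z_α + z_β)² · σ² / δ²
  = (1.645 + 1.036)² · 1.2² / 0.4²
  = 7.1878 · 1.44 / 0.16
  = 64.69
Round up → n = 65.

n = 65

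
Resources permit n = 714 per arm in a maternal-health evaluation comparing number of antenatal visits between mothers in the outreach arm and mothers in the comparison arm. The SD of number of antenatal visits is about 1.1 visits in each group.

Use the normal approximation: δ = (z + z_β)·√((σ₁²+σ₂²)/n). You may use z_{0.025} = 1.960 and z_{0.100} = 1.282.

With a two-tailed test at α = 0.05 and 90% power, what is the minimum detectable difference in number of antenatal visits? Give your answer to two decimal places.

Minimum detectable difference ≈ 0.19 visits

δ = (z_{α/2} + z_β) · √((σ₁²+σ₂²)/n)
  = (1.960 + 1.282) · √(2.42/714)
  = 3.242 · √0.00339
  = 3.242 · 0.0582
  = 0.1887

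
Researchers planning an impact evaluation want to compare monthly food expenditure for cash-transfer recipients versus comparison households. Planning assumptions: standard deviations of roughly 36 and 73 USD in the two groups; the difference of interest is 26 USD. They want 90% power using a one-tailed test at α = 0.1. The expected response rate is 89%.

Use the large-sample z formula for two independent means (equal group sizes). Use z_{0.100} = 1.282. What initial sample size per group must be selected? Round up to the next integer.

n = 73 per group

n = (z_α + z_β)² · (σ₁² + σ₂²) / δ²
  = (1.282 + 1.282)² · (36² + 73² = 6625) / 26²
  = 6.5741 · 6625 / 676
  = 64.43
Adjust for 89% response: 64.43 / 0.89 = 72.39.
Round up → n = 73 per group.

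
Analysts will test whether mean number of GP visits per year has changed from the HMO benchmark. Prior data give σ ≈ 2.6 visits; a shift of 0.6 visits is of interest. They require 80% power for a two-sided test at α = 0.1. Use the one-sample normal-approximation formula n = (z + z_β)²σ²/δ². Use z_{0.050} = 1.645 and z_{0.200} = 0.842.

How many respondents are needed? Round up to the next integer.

n = (z_{α/2} + z_β)² · σ² / δ²
  = (1.645 + 0.842)² · 2.6² / 0.6²
  = 6.1852 · 6.76 / 0.36
  = 116.14
Round up → n = 117.

n = 117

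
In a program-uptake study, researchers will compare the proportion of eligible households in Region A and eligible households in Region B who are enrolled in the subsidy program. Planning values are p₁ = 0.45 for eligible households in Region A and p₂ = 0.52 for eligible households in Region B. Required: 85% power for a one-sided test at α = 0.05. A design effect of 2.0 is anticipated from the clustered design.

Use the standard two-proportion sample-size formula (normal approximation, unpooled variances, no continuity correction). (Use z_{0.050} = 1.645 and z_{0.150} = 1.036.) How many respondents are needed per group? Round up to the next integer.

n = 1459 per group

n = (z_α + z_β)² · [p₁(1−p₁) + p₂(1−p₂)] / (p₁ − p₂)²
  = (1.645 + 1.036)² · (0.45·0.55 + 0.52·0.48) / (-0.07)²
  = (2.681)² · (0.2475 + 0.2496) / 0.0049
  = 7.1878 · 0.4971 / 0.0049
  = 729.19
Design effect: 2.0 × 729.19 = 1458.38.
Round up → n = 1459 per group.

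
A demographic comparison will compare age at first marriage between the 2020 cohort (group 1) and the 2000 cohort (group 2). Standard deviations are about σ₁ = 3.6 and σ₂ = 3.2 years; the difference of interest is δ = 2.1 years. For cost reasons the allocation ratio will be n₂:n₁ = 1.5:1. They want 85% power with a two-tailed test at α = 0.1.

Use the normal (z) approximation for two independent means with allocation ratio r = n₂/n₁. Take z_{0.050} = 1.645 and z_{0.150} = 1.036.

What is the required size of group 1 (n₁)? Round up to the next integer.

n₁ = (z_{α/2} + z_β)² · (σ₁² + σ₂²/r) / δ²
   = (1.645 + 1.036)² · (3.6² + 3.2²/1.5) / 2.1²
   = 7.1878 · (12.96 + 6.8267) / 4.41
   = 7.1878 · 19.7867 / 4.41
   = 32.25
Round up → n₁ = 33; n₂ = r·n₁ = 1.5 × 33 = 50.

n₁ = 33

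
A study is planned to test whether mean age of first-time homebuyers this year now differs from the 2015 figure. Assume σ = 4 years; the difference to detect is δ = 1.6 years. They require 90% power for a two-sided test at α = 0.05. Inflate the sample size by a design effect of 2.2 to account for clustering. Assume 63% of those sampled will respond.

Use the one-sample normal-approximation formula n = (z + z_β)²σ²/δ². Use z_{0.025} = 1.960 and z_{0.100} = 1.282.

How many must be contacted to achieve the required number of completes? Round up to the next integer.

n = (z_{α/2} + z_β)² · σ² / δ²
  = (1.960 + 1.282)² · 4² / 1.6²
  = 10.5106 · 16 / 2.56
  = 65.69
Design effect: 2.2 × 65.69 = 144.52.
Adjust for 63% response: 144.52 / 0.63 = 229.40.
Round up → n = 230.

n = 230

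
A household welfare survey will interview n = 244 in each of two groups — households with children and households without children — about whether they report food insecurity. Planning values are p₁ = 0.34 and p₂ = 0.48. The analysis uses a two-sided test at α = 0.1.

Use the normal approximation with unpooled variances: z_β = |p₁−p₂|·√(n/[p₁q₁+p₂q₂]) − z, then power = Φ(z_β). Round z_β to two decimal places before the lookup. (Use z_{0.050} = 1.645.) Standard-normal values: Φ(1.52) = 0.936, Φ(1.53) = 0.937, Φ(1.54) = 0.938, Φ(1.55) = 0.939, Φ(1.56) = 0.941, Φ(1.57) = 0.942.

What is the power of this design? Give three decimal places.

z_β = |p₁−p₂|·√(n/[p₁q₁+p₂q₂]) − z_{α/2}
    = 0.14 · √(244/0.4740) − 1.645
    = 0.14 · 22.6885 − 1.645
    = 3.1764 − 1.645 = 1.5314 → 1.53
Power = Φ(1.53) = 0.937.

Power ≈ 0.937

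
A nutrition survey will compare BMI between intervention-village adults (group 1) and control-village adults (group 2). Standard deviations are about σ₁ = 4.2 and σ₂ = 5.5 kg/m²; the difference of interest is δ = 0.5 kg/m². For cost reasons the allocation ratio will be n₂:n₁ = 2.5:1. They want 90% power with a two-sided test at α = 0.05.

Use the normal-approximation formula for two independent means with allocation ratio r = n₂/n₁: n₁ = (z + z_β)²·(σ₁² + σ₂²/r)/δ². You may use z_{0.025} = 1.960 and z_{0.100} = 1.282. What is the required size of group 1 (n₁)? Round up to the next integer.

n₁ = (z_{α/2} + z_β)² · (σ₁² + σ₂²/r) / δ²
   = (1.960 + 1.282)² · (4.2² + 5.5²/2.5) / 0.5²
   = 10.5106 · (17.64 + 12.1) / 0.25
   = 10.5106 · 29.74 / 0.25
   = 1250.34
Round up → n₁ = 1251; n₂ = r·n₁ = 2.5 × 1251 = 3128.

n₁ = 1251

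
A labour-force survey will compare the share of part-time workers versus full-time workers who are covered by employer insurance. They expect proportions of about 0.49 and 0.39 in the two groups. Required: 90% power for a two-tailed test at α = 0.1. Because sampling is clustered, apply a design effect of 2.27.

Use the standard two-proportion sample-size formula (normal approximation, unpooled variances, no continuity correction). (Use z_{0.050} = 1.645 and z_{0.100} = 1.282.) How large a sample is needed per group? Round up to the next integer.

n = (z_{α/2} + z_β)² · [p₁(1−p₁) + p₂(1−p₂)] / (p₁ − p₂)²
  = (1.645 + 1.282)² · (0.49·0.51 + 0.39·0.61) / (0.10)²
  = (2.927)² · (0.2499 + 0.2379) / 0.0100
  = 8.5673 · 0.4878 / 0.0100
  = 417.91
Design effect: 2.27 × 417.91 = 948.67.
Round up → n = 949 per group.

n = 949 per group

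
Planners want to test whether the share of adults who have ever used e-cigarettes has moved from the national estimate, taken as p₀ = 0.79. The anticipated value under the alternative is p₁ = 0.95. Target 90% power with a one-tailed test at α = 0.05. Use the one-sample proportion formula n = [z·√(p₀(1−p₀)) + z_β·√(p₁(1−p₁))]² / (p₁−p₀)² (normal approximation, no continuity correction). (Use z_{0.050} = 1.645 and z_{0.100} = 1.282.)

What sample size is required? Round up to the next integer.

n = [z_α·√(p₀q₀) + z_β·√(p₁q₁)]² / (p₁ − p₀)²
  = [1.645·√(0.79·0.21) + 1.282·√(0.95·0.05)]² / (0.16)²
  = [1.645·0.4073 + 1.282·0.2179]² / 0.0256
  = [0.9494]² / 0.0256
  = 35.21
Round up → n = 36.

n = 36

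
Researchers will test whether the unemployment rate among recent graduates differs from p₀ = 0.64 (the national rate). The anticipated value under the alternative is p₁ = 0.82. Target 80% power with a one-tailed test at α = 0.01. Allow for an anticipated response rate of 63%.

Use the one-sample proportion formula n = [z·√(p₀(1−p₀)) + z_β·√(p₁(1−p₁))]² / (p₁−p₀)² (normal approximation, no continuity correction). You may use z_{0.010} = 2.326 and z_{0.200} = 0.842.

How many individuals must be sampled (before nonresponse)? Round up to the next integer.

n = [z_α·√(p₀q₀) + z_β·√(p₁q₁)]² / (p₁ − p₀)²
  = [2.326·√(0.64·0.36) + 0.842·√(0.82·0.18)]² / (0.18)²
  = [2.326·0.4800 + 0.842·0.3842]² / 0.0324
  = [1.4400]² / 0.0324
  = 64.00
Adjust for 63% response: 64.00 / 0.63 = 101.58.
Round up → n = 102.

n = 102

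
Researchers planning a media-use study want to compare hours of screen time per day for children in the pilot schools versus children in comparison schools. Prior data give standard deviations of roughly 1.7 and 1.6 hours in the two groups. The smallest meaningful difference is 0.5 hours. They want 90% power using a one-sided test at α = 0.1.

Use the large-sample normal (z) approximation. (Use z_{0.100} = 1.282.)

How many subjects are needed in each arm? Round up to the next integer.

n = (z_α + z_β)² · (σ₁² + σ₂²) / δ²
  = (1.282 + 1.282)² · (1.7² + 1.6² = 5.45) / 0.5²
  = 6.5741 · 5.45 / 0.25
  = 143.32
Round up → n = 144 per group.

n = 144 per group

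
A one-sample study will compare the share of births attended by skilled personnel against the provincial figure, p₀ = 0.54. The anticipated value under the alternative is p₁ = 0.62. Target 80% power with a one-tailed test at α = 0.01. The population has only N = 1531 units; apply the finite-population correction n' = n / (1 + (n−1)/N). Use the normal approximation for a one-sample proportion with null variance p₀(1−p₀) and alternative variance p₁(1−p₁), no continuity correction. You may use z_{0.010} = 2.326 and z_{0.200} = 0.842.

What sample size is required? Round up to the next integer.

n = 308

n = [z_α·√(p₀q₀) + z_β·√(p₁q₁)]² / (p₁ − p₀)²
  = [2.326·√(0.54·0.46) + 0.842·√(0.62·0.38)]² / (0.08)²
  = [2.326·0.4984 + 0.842·0.4854]² / 0.0064
  = [1.5680]² / 0.0064
  = 384.14
Finite-population correction (N = 1531): 384.14 / (1 + (384.14 − 1)/1531) = 307.25.
Round up → n = 308.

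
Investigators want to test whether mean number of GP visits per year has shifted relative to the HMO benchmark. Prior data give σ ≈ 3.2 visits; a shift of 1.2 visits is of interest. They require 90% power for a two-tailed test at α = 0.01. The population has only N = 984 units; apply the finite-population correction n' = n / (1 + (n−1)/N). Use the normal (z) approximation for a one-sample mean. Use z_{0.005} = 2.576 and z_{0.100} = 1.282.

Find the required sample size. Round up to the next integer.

n = 96

n = (z_{α/2} + z_β)² · σ² / δ²
  = (2.576 + 1.282)² · 3.2² / 1.2²
  = 14.8842 · 10.24 / 1.44
  = 105.84
Finite-population correction (N = 984): 105.84 / (1 + (105.84 − 1)/984) = 95.65.
Round up → n = 96.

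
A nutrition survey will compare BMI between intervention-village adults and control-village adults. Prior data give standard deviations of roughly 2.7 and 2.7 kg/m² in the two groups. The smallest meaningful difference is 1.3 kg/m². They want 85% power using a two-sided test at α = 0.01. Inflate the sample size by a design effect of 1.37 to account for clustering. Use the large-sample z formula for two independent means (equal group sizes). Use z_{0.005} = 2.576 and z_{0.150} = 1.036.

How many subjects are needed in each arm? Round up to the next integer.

n = 155 per group

n = (z_{α/2} + z_β)² · (σ₁² + σ₂²) / δ²
  = (2.576 + 1.036)² · (2.7² + 2.7² = 14.58) / 1.3²
  = 13.0465 · 14.58 / 1.69
  = 112.56
Design effect: 1.37 × 112.56 = 154.20.
Round up → n = 155 per group.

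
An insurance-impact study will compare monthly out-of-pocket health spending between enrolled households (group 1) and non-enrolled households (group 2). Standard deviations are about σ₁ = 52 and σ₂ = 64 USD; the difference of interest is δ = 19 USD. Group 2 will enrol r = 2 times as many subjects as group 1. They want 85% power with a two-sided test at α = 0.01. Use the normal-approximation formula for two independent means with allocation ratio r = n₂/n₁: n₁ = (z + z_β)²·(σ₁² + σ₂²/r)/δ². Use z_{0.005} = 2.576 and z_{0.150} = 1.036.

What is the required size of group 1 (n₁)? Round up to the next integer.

n₁ = 172

n₁ = (z_{α/2} + z_β)² · (σ₁² + σ₂²/r) / δ²
   = (2.576 + 1.036)² · (52² + 64²/2) / 19²
   = 13.0465 · (2704 + 2048) / 361
   = 13.0465 · 4752 / 361
   = 171.74
Round up → n₁ = 172; n₂ = r·n₁ = 2 × 172 = 344.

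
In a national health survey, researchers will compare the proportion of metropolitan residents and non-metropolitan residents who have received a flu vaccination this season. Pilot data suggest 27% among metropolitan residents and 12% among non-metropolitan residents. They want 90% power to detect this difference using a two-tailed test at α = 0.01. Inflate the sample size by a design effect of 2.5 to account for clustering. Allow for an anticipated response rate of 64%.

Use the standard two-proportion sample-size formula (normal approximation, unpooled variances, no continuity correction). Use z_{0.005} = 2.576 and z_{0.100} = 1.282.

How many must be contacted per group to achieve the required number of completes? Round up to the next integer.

n = 783 per group

n = (z_{α/2} + z_β)² · [p₁(1−p₁) + p₂(1−p₂)] / (p₁ − p₂)²
  = (2.576 + 1.282)² · (0.27·0.73 + 0.12·0.88) / (0.15)²
  = (3.858)² · (0.1971 + 0.1056) / 0.0225
  = 14.8842 · 0.3027 / 0.0225
  = 200.24
Design effect: 2.5 × 200.24 = 500.60.
Adjust for 64% response: 500.60 / 0.64 = 782.19.
Round up → n = 783 per group.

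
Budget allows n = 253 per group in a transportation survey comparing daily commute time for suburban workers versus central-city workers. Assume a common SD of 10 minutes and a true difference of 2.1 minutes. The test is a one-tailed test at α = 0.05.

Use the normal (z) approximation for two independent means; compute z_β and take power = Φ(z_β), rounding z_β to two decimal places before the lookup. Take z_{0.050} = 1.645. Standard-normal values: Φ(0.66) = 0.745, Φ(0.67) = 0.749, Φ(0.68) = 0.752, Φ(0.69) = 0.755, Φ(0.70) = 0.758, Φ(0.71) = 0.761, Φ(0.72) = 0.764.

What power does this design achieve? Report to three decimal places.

z_β = δ·√(n/(σ₁²+σ₂²)) − z_α
    = 2.1 · √(253/200) − 1.645
    = 2.1 · 1.12472 − 1.645
    = 2.3619 − 1.645 = 0.7169 → 0.72
Power = Φ(0.72) = 0.764.

Power ≈ 0.764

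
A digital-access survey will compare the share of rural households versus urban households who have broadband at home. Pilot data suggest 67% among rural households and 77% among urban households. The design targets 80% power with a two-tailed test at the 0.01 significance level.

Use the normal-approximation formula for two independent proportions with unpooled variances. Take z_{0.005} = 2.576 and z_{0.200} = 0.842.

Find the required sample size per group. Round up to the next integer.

n = (z_{α/2} + z_β)² · [p₁(1−p₁) + p₂(1−p₂)] / (p₁ − p₂)²
  = (2.576 + 0.842)² · (0.67·0.33 + 0.77·0.23) / (-0.10)²
  = (3.418)² · (0.2211 + 0.1771) / 0.0100
  = 11.6827 · 0.3982 / 0.0100
  = 465.21
Round up → n = 466 per group.

n = 466 per group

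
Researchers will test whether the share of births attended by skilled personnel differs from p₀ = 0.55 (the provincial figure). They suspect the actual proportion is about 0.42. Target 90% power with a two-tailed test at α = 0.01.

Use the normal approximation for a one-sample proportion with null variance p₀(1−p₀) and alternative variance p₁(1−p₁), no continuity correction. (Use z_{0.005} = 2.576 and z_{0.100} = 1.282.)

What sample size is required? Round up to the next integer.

n = 217

n = [z_{α/2}·√(p₀q₀) + z_β·√(p₁q₁)]² / (p₁ − p₀)²
  = [2.576·√(0.55·0.45) + 1.282·√(0.42·0.58)]² / (-0.13)²
  = [2.576·0.4975 + 1.282·0.4936]² / 0.0169
  = [1.9143]² / 0.0169
  = 216.83
Round up → n = 217.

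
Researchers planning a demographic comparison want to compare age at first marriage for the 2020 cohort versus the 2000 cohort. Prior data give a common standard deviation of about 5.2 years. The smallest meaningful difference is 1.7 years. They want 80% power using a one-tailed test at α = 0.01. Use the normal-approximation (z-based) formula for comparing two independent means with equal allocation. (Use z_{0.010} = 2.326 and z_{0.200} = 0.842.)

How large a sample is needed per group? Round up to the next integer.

n = (z_α + z_β)² · (σ₁² + σ₂²) / δ²
  = (2.326 + 0.842)² · (2·5.2² = 54.08) / 1.7²
  = 10.0362 · 54.08 / 2.89
  = 187.81
Round up → n = 188 per group.

n = 188 per group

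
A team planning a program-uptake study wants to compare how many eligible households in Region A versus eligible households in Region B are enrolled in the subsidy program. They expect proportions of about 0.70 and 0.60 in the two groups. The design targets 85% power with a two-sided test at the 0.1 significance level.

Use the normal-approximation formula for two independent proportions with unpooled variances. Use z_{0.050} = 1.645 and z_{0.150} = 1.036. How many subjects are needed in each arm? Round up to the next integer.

n = (z_{α/2} + z_β)² · [p₁(1−p₁) + p₂(1−p₂)] / (p₁ − p₂)²
  = (1.645 + 1.036)² · (0.70·0.30 + 0.60·0.40) / (0.10)²
  = (2.681)² · (0.2100 + 0.2400) / 0.0100
  = 7.1878 · 0.4500 / 0.0100
  = 323.45
Round up → n = 324 per group.

n = 324 per group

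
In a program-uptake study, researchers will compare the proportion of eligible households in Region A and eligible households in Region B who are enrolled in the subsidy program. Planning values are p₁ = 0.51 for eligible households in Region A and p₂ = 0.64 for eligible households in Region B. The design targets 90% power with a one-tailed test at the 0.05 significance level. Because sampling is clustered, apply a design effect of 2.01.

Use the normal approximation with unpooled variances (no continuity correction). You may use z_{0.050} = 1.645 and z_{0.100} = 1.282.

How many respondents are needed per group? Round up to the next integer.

n = (z_α + z_β)² · [p₁(1−p₁) + p₂(1−p₂)] / (p₁ − p₂)²
  = (1.645 + 1.282)² · (0.51·0.49 + 0.64·0.36) / (-0.13)²
  = (2.927)² · (0.2499 + 0.2304) / 0.0169
  = 8.5673 · 0.4803 / 0.0169
  = 243.48
Design effect: 2.01 × 243.48 = 489.40.
Round up → n = 490 per group.

n = 490 per group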